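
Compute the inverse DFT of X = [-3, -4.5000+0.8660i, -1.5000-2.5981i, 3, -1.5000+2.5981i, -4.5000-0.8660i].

x[n] = (1/6) Σ(k=0 to 5) X[k] · e^(2πikn/6)

Computing each x[n]:
x[0] = -2
x[1] = -1
x[2] = 0
x[3] = 0
x[4] = 2
x[5] = -2

x = [-2, -1, 0, 0, 2, -2]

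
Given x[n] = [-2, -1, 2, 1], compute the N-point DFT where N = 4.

X[k] = Σ(n=0 to 3) x[n] · ω_4^(nk)
where ω_4 = e^(-2πi/4)

Computing each X[k]:
X[0] = 0
X[1] = -4+2i
X[2] = 0
X[3] = -4-2i

X = [0, -4+2i, 0, -4-2i]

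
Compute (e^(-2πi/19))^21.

Since ω_19^19 = 1, powers reduce modulo 19.
21 mod 19 = 2
So ω_19^21 = ω_19^2 = e^(-2πi·2/19)

ω_19^21 = ω_19^2 = 0.7891-0.6142i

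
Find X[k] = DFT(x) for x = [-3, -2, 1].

X[k] = Σ(n=0 to 2) x[n] · ω_3^(nk)
where ω_3 = e^(-2πi/3)

Computing each X[k]:
X[0] = -4
X[1] = -2.5000+2.5981i
X[2] = -2.5000-2.5981i

X = [-4, -2.5000+2.5981i, -2.5000-2.5981i]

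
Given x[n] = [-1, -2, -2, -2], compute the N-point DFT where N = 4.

X[k] = Σ(n=0 to 3) x[n] · ω_4^(nk)
where ω_4 = e^(-2πi/4)

Computing each X[k]:
X[0] = -7
X[1] = 1
X[2] = 1
X[3] = 1

X = [-7, 1, 1, 1]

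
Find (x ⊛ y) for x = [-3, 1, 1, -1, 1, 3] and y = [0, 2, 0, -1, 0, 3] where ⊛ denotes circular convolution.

(x ⊛ y)[n] = Σ(m=0 to 5) x[m] · y[(n-m) mod 6]

Computing each output sample:
(x ⊛ y)[0] = 10
(x ⊛ y)[1] = -4
(x ⊛ y)[2] = -4
(x ⊛ y)[3] = 8
(x ⊛ y)[4] = 6
(x ⊛ y)[5] = -8

x ⊛ y = [10, -4, -4, 8, 6, -8]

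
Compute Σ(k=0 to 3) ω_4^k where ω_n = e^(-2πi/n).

Sum of all nth roots of unity equals 0 for n > 1 (geometric series with r ≠ 1).

0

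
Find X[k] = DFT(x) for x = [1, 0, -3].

X[k] = Σ(n=0 to 2) x[n] · ω_3^(nk)
where ω_3 = e^(-2πi/3)

Computing each X[k]:
X[0] = -2
X[1] = 2.5000-2.5981i
X[2] = 2.5000+2.5981i

X = [-2, 2.5000-2.5981i, 2.5000+2.5981i]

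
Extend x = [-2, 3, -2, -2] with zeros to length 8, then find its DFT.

Original 4-point DFT: [-3, -5i, -5, 5i]
Zero-padded 8-point DFT provides frequency interpolation.

DFT_8([x, 0, ...]) = [-3, 1.5355+1.2929i, -5i, -5.5355-2.7071i, -5, -5.5355+2.7071i, 5i, 1.5355-1.2929i]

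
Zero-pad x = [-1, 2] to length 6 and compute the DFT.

Original 2-point DFT: [1, -3]
Zero-padded 6-point DFT provides frequency interpolation.

DFT_6([x, 0, ...]) = [1, -1.7321i, -2.0000-1.7321i, -3, -2.0000+1.7321i, 1.7321i]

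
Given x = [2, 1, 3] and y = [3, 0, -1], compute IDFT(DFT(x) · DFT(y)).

(x ⊛ y)[n] = Σ(m=0 to 2) x[m] · y[(n-m) mod 3]

Computing each output sample:
(x ⊛ y)[0] = 5
(x ⊛ y)[1] = 0
(x ⊛ y)[2] = 7

x ⊛ y = [5, 0, 7]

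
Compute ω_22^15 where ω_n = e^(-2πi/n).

ω_22^15 = e^(-2πi·15/22)
= cos(-2π·15/22) + i·sin(-2π·15/22)
= cos(-30π/22) + i·sin(-30π/22)

ω_22^15 = cos(-30π/22) + i·sin(-30π/22) = -0.4154+0.9096i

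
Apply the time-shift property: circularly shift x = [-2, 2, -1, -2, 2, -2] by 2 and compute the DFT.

Time shift by 2: X_shifted[k] = ω_6^(2k) · X[k]
Shifted x = [2, -2, -2, 2, -1, -2]

DFT(x[n-2]) = [-3, -0.5000+0.8660i, 7.5000-0.8660i, 1, 7.5000+0.8660i, -0.5000-0.8660i]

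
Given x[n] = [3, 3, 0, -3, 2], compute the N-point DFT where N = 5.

X[k] = Σ(n=0 to 4) x[n] · ω_5^(nk)
where ω_5 = e^(-2πi/5)

Computing each X[k]:
X[0] = 5
X[1] = 6.9721-2.7144i
X[2] = -1.9721+2.2654i
X[3] = -1.9721-2.2654i
X[4] = 6.9721+2.7144i

X = [5, 6.9721-2.7144i, -1.9721+2.2654i, -1.9721-2.2654i, 6.9721+2.7144i]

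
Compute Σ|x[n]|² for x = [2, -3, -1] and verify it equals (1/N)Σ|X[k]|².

Time domain:
Σ|x[n]|² = |2|² + |-3|² + |-1|² = 14.0000

Frequency domain:
(1/3)Σ|X[k]|² = (1/3)(|-2|² + |4.0000+1.7321i|² + |4.0000-1.7321i|²) = (1/3)·42.0000 = 14.0000

Both sides agree, confirming Parseval's theorem.

Σ|x[n]|² = (1/N)Σ|X[k]|² = 14.0000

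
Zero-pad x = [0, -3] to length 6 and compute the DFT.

Original 2-point DFT: [-3, 3]
Zero-padded 6-point DFT provides frequency interpolation.

DFT_6([x, 0, ...]) = [-3, -1.5000+2.5981i, 1.5000+2.5981i, 3, 1.5000-2.5981i, -1.5000-2.5981i]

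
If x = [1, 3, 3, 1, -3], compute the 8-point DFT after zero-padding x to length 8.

Original 5-point DFT: [5, -2.2361-6.8819i, 2.2361-1.6246i, 2.2361+1.6246i, -2.2361+6.8819i]
Zero-padded 8-point DFT provides frequency interpolation.

DFT_8([x, 0, ...]) = [5, 5.4142-5.8284i, -5-2i, 2.5858+0.1716i, -3, 2.5858-0.1716i, -5+2i, 5.4142+5.8284i]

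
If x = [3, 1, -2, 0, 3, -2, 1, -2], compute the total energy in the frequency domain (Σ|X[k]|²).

Parseval: Σ|x[n]|² = (1/N)Σ|X[k]|², so Σ|X[k]|² = N·Σ|x[n]|² = 8·32.0000

Σ|X[k]|² = N·Σ|x[n]|² = 8·32.0000 = 256.0000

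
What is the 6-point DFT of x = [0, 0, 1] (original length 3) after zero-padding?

Original 3-point DFT: [1, -0.5000+0.8660i, -0.5000-0.8660i]
Zero-padded 6-point DFT provides frequency interpolation.

DFT_6([x, 0, ...]) = [1, -0.5000-0.8660i, -0.5000+0.8660i, 1, -0.5000-0.8660i, -0.5000+0.8660i]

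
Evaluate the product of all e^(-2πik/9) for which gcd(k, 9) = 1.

The primitive 9th roots of unity are ω_9^k for k coprime to 9: k ∈ {1, 2, 4, 5, 7, 8}
Their product equals the constant term of the cyclotomic polynomial Φ_9(x) up to sign.
For n ≥ 3, the product of all primitive nth roots of unity is 1. (For n=1 it is 1; for n=2 it is -1.)

1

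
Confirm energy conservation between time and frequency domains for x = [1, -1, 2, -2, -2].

Time domain:
Σ|x[n]|² = |1|² + |-1|² + |2|² + |-2|² + |-2|² = 14.0000

Frequency domain:
(1/5)Σ|X[k]|² = (1/5)(|-2|² + |0.0729-3.3022i|² + |3.4271+3.2164i|² + |3.4271-3.2164i|² + |0.0729+3.3022i|²) = (1/5)·70.0000 = 14.0000

Both sides agree, confirming Parseval's theorem.

Σ|x[n]|² = (1/N)Σ|X[k]|² = 14.0000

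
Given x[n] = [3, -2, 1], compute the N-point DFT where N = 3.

X[k] = Σ(n=0 to 2) x[n] · ω_3^(nk)
where ω_3 = e^(-2πi/3)

Computing each X[k]:
X[0] = 2
X[1] = 3.5000+2.5981i
X[2] = 3.5000-2.5981i

X = [2, 3.5000+2.5981i, 3.5000-2.5981i]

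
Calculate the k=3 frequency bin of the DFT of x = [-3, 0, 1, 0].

X[3] = Σ(n=0 to 3) x[n] · ω_4^(3n) where ω_4 = e^(-2πi/4)
= (-3)·ω_4^0 + (0)·ω_4^3 + (1)·ω_4^6 + (0)·ω_4^9

X[3] = -4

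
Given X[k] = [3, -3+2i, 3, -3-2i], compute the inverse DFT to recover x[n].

x[n] = (1/4) Σ(k=0 to 3) X[k] · e^(2πikn/4)

Computing each x[n]:
x[0] = 0
x[1] = -1
x[2] = 3
x[3] = 1

x = [0, -1, 3, 1]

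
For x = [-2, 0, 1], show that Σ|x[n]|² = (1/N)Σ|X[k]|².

Time domain:
Σ|x[n]|² = |-2|² + |0|² + |1|² = 5.0000

Frequency domain:
(1/3)Σ|X[k]|² = (1/3)(|-1|² + |-2.5000+0.8660i|² + |-2.5000-0.8660i|²) = (1/3)·15.0000 = 5.0000

Both sides agree, confirming Parseval's theorem.

Σ|x[n]|² = (1/N)Σ|X[k]|² = 5.0000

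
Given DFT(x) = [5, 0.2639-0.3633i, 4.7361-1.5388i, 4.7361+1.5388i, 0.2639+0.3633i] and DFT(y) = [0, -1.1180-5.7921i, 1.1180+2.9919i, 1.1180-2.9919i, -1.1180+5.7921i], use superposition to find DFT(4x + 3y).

By linearity: DFT(4x + 3y) = 4·DFT(x) + 3·DFT(y)
= 4·[5, 0.2639-0.3633i, 4.7361-1.5388i, 4.7361+1.5388i, 0.2639+0.3633i] + 3·[0, -1.1180-5.7921i, 1.1180+2.9919i, 1.1180-2.9919i, -1.1180+5.7921i]

Computing element-wise:
Z[0] = 4·(5) + 3·(0) = 20
Z[1] = 4·(0.2639-0.3633i) + 3·(-1.1180-5.7921i) = -2.2984-18.8295i
Z[2] = 4·(4.7361-1.5388i) + 3·(1.1180+2.9919i) = 22.2984+2.8205i
Z[3] = 4·(4.7361+1.5388i) + 3·(1.1180-2.9919i) = 22.2984-2.8205i
Z[4] = 4·(0.2639+0.3633i) + 3·(-1.1180+5.7921i) = -2.2984+18.8295i

DFT(4x + 3y) = 4·X + 3·Y = [20, -2.2984-18.8295i, 22.2984+2.8205i, 22.2984-2.8205i, -2.2984+18.8295i]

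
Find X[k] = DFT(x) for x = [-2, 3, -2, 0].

X[k] = Σ(n=0 to 3) x[n] · ω_4^(nk)
where ω_4 = e^(-2πi/4)

Computing each X[k]:
X[0] = -1
X[1] = -3i
X[2] = -7
X[3] = 3i

X = [-1, -3i, -7, 3i]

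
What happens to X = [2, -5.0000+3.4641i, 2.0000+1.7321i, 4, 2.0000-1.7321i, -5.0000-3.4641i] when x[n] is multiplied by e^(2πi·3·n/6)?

Modulation property: DFT(ω_6^(-3n)·x[n]) = X[(k-3) mod 6], so circularly shift X by 3 positions.

X[k-3] = [4, 2.0000-1.7321i, -5.0000-3.4641i, 2, -5.0000+3.4641i, 2.0000+1.7321i]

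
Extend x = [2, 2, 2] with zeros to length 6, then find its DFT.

Original 3-point DFT: [6, 0, 0]
Zero-padded 6-point DFT provides frequency interpolation.

DFT_6([x, 0, ...]) = [6, 2.0000-3.4641i, 0, 2, 0, 2.0000+3.4641i]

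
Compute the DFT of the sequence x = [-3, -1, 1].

X[k] = Σ(n=0 to 2) x[n] · ω_3^(nk)
where ω_3 = e^(-2πi/3)

Computing each X[k]:
X[0] = -3
X[1] = -3.0000+1.7321i
X[2] = -3.0000-1.7321i

X = [-3, -3.0000+1.7321i, -3.0000-1.7321i]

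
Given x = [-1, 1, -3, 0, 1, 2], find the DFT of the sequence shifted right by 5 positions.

Time shift by 5: X_shifted[k] = ω_6^(5k) · X[k]
Shifted x = [1, -3, 0, 1, 2, -1]

DFT(x[n-5]) = [0, -3.0000+3.4641i, 3, 6, 3, -3.0000-3.4641i]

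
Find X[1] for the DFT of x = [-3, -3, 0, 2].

X[1] = Σ(n=0 to 3) x[n] · ω_4^(1n) where ω_4 = e^(-2πi/4)
= (-3)·ω_4^0 + (-3)·ω_4^1 + (0)·ω_4^2 + (2)·ω_4^3

X[1] = -3+5i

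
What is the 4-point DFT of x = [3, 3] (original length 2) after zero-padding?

Original 2-point DFT: [6, 0]
Zero-padded 4-point DFT provides frequency interpolation.

DFT_4([x, 0, ...]) = [6, 3-3i, 0, 3+3i]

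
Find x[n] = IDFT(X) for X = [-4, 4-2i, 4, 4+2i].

x[n] = (1/4) Σ(k=0 to 3) X[k] · e^(2πikn/4)

Computing each x[n]:
x[0] = 2
x[1] = -1
x[2] = -2
x[3] = -3

x = [2, -1, -2, -3]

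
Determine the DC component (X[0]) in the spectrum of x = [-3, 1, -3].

X[0] = Σ(n=0 to 2) x[n] · ω_3^0 = Σ x[n]
= (-3) + (1) + (-3)

X[0] = -5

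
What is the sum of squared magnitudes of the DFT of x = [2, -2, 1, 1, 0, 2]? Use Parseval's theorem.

Parseval: Σ|x[n]|² = (1/N)Σ|X[k]|², so Σ|X[k]|² = N·Σ|x[n]|² = 6·14.0000

Σ|X[k]|² = N·Σ|x[n]|² = 6·14.0000 = 84.0000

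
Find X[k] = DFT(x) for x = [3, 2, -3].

X[k] = Σ(n=0 to 2) x[n] · ω_3^(nk)
where ω_3 = e^(-2πi/3)

Computing each X[k]:
X[0] = 2
X[1] = 3.5000-4.3301i
X[2] = 3.5000+4.3301i

X = [2, 3.5000-4.3301i, 3.5000+4.3301i]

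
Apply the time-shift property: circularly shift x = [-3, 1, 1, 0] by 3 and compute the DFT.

Time shift by 3: X_shifted[k] = ω_4^(3k) · X[k]
Shifted x = [1, 1, 0, -3]

DFT(x[n-3]) = [-1, 1-4i, 3, 1+4i]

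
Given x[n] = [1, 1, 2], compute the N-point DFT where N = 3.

X[k] = Σ(n=0 to 2) x[n] · ω_3^(nk)
where ω_3 = e^(-2πi/3)

Computing each X[k]:
X[0] = 4
X[1] = -0.5000+0.8660i
X[2] = -0.5000-0.8660i

X = [4, -0.5000+0.8660i, -0.5000-0.8660i]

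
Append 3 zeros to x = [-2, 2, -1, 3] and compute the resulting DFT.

Original 4-point DFT: [2, -1+1i, -8, -1-1i]
Zero-padded 7-point DFT provides frequency interpolation.

DFT_7([x, 0, ...]) = [2, -3.2334-1.8904i, 0.3264-0.0382i, -5.0930-4.5744i, -5.0930+4.5744i, 0.3264+0.0382i, -3.2334+1.8904i]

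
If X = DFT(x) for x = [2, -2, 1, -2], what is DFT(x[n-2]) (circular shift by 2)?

Time shift by 2: X_shifted[k] = ω_4^(2k) · X[k]
Shifted x = [1, -2, 2, -2]

DFT(x[n-2]) = [-1, -1, 7, -1]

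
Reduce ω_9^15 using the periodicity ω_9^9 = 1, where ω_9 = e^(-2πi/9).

Since ω_9^9 = 1, powers reduce modulo 9.
15 mod 9 = 6
So ω_9^15 = ω_9^6 = e^(-2πi·6/9)

ω_9^15 = ω_9^6 = -0.5000+0.8660i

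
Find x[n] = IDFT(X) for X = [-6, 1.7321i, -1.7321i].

x[n] = (1/3) Σ(k=0 to 2) X[k] · e^(2πikn/3)

Computing each x[n]:
x[0] = -2
x[1] = -3
x[2] = -1

x = [-2, -3, -1]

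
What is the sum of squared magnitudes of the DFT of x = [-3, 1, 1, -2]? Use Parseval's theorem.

Parseval: Σ|x[n]|² = (1/N)Σ|X[k]|², so Σ|X[k]|² = N·Σ|x[n]|² = 4·15.0000

Σ|X[k]|² = N·Σ|x[n]|² = 4·15.0000 = 60.0000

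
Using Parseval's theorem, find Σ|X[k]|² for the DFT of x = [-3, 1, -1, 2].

Parseval: Σ|x[n]|² = (1/N)Σ|X[k]|², so Σ|X[k]|² = N·Σ|x[n]|² = 4·15.0000

Σ|X[k]|² = N·Σ|x[n]|² = 4·15.0000 = 60.0000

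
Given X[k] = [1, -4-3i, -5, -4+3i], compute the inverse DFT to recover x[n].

x[n] = (1/4) Σ(k=0 to 3) X[k] · e^(2πikn/4)

Computing each x[n]:
x[0] = -3
x[1] = 3
x[2] = 1
x[3] = 0

x = [-3, 3, 1, 0]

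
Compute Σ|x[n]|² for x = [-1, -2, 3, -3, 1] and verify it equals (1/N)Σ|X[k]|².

Time domain:
Σ|x[n]|² = |-1|² + |-2|² + |3|² + |-3|² + |1|² = 24.0000

Frequency domain:
(1/5)Σ|X[k]|² = (1/5)(|-2|² + |-1.3090-0.6735i|² + |-0.1910+7.4697i|² + |-0.1910-7.4697i|² + |-1.3090+0.6735i|²) = (1/5)·120.0000 = 24.0000

Both sides agree, confirming Parseval's theorem.

Σ|x[n]|² = (1/N)Σ|X[k]|² = 24.0000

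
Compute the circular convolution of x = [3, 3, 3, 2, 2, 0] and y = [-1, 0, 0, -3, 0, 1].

(x ⊛ y)[n] = Σ(m=0 to 5) x[m] · y[(n-m) mod 6]

Computing each output sample:
(x ⊛ y)[0] = -6
(x ⊛ y)[1] = -6
(x ⊛ y)[2] = -1
(x ⊛ y)[3] = -9
(x ⊛ y)[4] = -11
(x ⊛ y)[5] = -6

x ⊛ y = [-6, -6, -1, -9, -11, -6]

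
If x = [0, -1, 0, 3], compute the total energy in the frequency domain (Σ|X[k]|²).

Parseval: Σ|x[n]|² = (1/N)Σ|X[k]|², so Σ|X[k]|² = N·Σ|x[n]|² = 4·10.0000

Σ|X[k]|² = N·Σ|x[n]|² = 4·10.0000 = 40.0000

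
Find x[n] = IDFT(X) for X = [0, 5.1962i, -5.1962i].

x[n] = (1/3) Σ(k=0 to 2) X[k] · e^(2πikn/3)

Computing each x[n]:
x[0] = 0
x[1] = -3
x[2] = 3

x = [0, -3, 3]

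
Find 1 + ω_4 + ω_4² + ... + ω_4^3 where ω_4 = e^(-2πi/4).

Sum of all nth roots of unity equals 0 for n > 1 (geometric series with r ≠ 1).

0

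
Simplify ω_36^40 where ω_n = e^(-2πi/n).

Since ω_36^36 = 1, powers reduce modulo 36.
40 mod 36 = 4
So ω_36^40 = ω_36^4 = e^(-2πi·4/36)

ω_36^40 = ω_36^4 = 0.7660-0.6428i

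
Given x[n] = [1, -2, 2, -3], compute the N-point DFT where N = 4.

X[k] = Σ(n=0 to 3) x[n] · ω_4^(nk)
where ω_4 = e^(-2πi/4)

Computing each X[k]:
X[0] = -2
X[1] = -1-1i
X[2] = 8
X[3] = -1+1i

X = [-2, -1-1i, 8, -1+1i]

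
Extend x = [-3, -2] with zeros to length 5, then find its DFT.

Original 2-point DFT: [-5, -1]
Zero-padded 5-point DFT provides frequency interpolation.

DFT_5([x, 0, ...]) = [-5, -3.6180+1.9021i, -1.3820+1.1756i, -1.3820-1.1756i, -3.6180-1.9021i]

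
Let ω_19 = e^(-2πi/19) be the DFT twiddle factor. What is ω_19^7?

ω_19^7 = e^(-2πi·7/19)
= cos(-2π·7/19) + i·sin(-2π·7/19)
= cos(-14π/19) + i·sin(-14π/19)

ω_19^7 = cos(-14π/19) + i·sin(-14π/19) = -0.6773-0.7357i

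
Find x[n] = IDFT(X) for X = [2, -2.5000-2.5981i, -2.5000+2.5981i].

x[n] = (1/3) Σ(k=0 to 2) X[k] · e^(2πikn/3)

Computing each x[n]:
x[0] = -1
x[1] = 3
x[2] = 0

x = [-1, 3, 0]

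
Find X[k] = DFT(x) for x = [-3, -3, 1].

X[k] = Σ(n=0 to 2) x[n] · ω_3^(nk)
where ω_3 = e^(-2πi/3)

Computing each X[k]:
X[0] = -5
X[1] = -2.0000+3.4641i
X[2] = -2.0000-3.4641i

X = [-5, -2.0000+3.4641i, -2.0000-3.4641i]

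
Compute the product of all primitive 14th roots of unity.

The primitive 14th roots of unity are ω_14^k for k coprime to 14: k ∈ {1, 3, 5, 9, 11, 13}
Their product equals the constant term of the cyclotomic polynomial Φ_14(x) up to sign.
For n ≥ 3, the product of all primitive nth roots of unity is 1. (For n=1 it is 1; for n=2 it is -1.)

1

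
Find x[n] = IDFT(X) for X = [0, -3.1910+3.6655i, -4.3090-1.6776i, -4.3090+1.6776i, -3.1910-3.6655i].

x[n] = (1/5) Σ(k=0 to 4) X[k] · e^(2πikn/5)

Computing each x[n]:
x[0] = -3
x[1] = 0
x[2] = -1
x[3] = 2
x[4] = 2

x = [-3, 0, -1, 2, 2]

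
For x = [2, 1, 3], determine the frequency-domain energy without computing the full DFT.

Parseval: Σ|x[n]|² = (1/N)Σ|X[k]|², so Σ|X[k]|² = N·Σ|x[n]|² = 3·14.0000

Σ|X[k]|² = N·Σ|x[n]|² = 3·14.0000 = 42.0000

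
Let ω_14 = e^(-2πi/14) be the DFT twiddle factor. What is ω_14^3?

ω_14^3 = e^(-2πi·3/14)
= cos(-2π·3/14) + i·sin(-2π·3/14)
= cos(-6π/14) + i·sin(-6π/14)

ω_14^3 = cos(-6π/14) + i·sin(-6π/14) = 0.2225-0.9749i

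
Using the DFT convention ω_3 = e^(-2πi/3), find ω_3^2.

ω_3^2 = e^(-2πi·2/3)
= cos(-2π·2/3) + i·sin(-2π·2/3)
= cos(-4π/3) + i·sin(-4π/3)

ω_3^2 = cos(-4π/3) + i·sin(-4π/3) = -0.5000+0.8660i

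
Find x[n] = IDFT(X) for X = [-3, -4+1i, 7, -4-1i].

x[n] = (1/4) Σ(k=0 to 3) X[k] · e^(2πikn/4)

Computing each x[n]:
x[0] = -1
x[1] = -3
x[2] = 3
x[3] = -2

x = [-1, -3, 3, -2]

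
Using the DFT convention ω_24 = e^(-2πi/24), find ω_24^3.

ω_24^3 = e^(-2πi·3/24)
= cos(-2π·3/24) + i·sin(-2π·3/24)
= cos(-6π/24) + i·sin(-6π/24)

ω_24^3 = cos(-6π/24) + i·sin(-6π/24) = 0.7071-0.7071i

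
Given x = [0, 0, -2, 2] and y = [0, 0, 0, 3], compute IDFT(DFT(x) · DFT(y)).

(x ⊛ y)[n] = Σ(m=0 to 3) x[m] · y[(n-m) mod 4]

Computing each output sample:
(x ⊛ y)[0] = 0
(x ⊛ y)[1] = -6
(x ⊛ y)[2] = 6
(x ⊛ y)[3] = 0

x ⊛ y = [0, -6, 6, 0]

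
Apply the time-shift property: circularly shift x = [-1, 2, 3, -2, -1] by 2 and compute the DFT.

Time shift by 2: X_shifted[k] = ω_5^(2k) · X[k]
Shifted x = [-2, -1, -1, 2, 3]

DFT(x[n-2]) = [1, -2.1910+5.5676i, -3.3090-0.5020i, -3.3090+0.5020i, -2.1910-5.5676i]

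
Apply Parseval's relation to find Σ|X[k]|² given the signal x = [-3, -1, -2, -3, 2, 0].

Parseval: Σ|x[n]|² = (1/N)Σ|X[k]|², so Σ|X[k]|² = N·Σ|x[n]|² = 6·27.0000

Σ|X[k]|² = N·Σ|x[n]|² = 6·27.0000 = 162.0000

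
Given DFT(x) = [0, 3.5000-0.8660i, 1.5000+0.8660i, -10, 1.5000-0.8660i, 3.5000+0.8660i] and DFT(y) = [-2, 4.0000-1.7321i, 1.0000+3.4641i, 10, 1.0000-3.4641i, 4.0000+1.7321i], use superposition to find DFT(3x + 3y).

By linearity: DFT(3x + 3y) = 3·DFT(x) + 3·DFT(y)
= 3·[0, 3.5000-0.8660i, 1.5000+0.8660i, -10, 1.5000-0.8660i, 3.5000+0.8660i] + 3·[-2, 4.0000-1.7321i, 1.0000+3.4641i, 10, 1.0000-3.4641i, 4.0000+1.7321i]

Computing element-wise:
Z[0] = 3·(0) + 3·(-2) = -6
Z[1] = 3·(3.5000-0.8660i) + 3·(4.0000-1.7321i) = 22.5000-7.7943i
Z[2] = 3·(1.5000+0.8660i) + 3·(1.0000+3.4641i) = 7.5000+12.9903i
Z[3] = 3·(-10) + 3·(10) = 0
Z[4] = 3·(1.5000-0.8660i) + 3·(1.0000-3.4641i) = 7.5000-12.9903i
Z[5] = 3·(3.5000+0.8660i) + 3·(4.0000+1.7321i) = 22.5000+7.7943i

DFT(3x + 3y) = 3·X + 3·Y = [-6, 22.5000-7.7943i, 7.5000+12.9903i, 0, 7.5000-12.9903i, 22.5000+7.7943i]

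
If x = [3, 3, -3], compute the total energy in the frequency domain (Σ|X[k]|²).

Parseval: Σ|x[n]|² = (1/N)Σ|X[k]|², so Σ|X[k]|² = N·Σ|x[n]|² = 3·27.0000

Σ|X[k]|² = N·Σ|x[n]|² = 3·27.0000 = 81.0000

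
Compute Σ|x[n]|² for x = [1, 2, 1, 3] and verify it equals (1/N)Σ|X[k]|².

Time domain:
Σ|x[n]|² = |1|² + |2|² + |1|² + |3|² = 15.0000

Frequency domain:
(1/4)Σ|X[k]|² = (1/4)(|7|² + |1i|² + |-3|² + |-1i|²) = (1/4)·60.0000 = 15.0000

Both sides agree, confirming Parseval's theorem.

Σ|x[n]|² = (1/N)Σ|X[k]|² = 15.0000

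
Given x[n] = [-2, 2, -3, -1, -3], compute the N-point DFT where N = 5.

X[k] = Σ(n=0 to 4) x[n] · ω_5^(nk)
where ω_5 = e^(-2πi/5)

Computing each X[k]:
X[0] = -7
X[1] = 0.9271-3.5797i
X[2] = -2.4271-4.8410i
X[3] = -2.4271+4.8410i
X[4] = 0.9271+3.5797i

X = [-7, 0.9271-3.5797i, -2.4271-4.8410i, -2.4271+4.8410i, 0.9271+3.5797i]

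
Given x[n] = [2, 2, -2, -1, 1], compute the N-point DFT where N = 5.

X[k] = Σ(n=0 to 4) x[n] · ω_5^(nk)
where ω_5 = e^(-2πi/5)

Computing each X[k]:
X[0] = 2
X[1] = 5.3541-0.3633i
X[2] = -1.3541-1.5388i
X[3] = -1.3541+1.5388i
X[4] = 5.3541+0.3633i

X = [2, 5.3541-0.3633i, -1.3541-1.5388i, -1.3541+1.5388i, 5.3541+0.3633i]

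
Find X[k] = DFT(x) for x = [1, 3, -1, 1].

X[k] = Σ(n=0 to 3) x[n] · ω_4^(nk)
where ω_4 = e^(-2πi/4)

Computing each X[k]:
X[0] = 4
X[1] = 2-2i
X[2] = -4
X[3] = 2+2i

X = [4, 2-2i, -4, 2+2i]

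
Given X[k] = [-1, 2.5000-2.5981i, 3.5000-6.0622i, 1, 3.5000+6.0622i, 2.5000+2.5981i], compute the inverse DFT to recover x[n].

x[n] = (1/6) Σ(k=0 to 5) X[k] · e^(2πikn/6)

Computing each x[n]:
x[0] = 2
x[1] = 2
x[2] = -2
x[3] = 0
x[4] = 0
x[5] = -3

x = [2, 2, -2, 0, 0, -3]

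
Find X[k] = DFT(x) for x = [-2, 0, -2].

X[k] = Σ(n=0 to 2) x[n] · ω_3^(nk)
where ω_3 = e^(-2πi/3)

Computing each X[k]:
X[0] = -4
X[1] = -1.0000-1.7321i
X[2] = -1.0000+1.7321i

X = [-4, -1.0000-1.7321i, -1.0000+1.7321i]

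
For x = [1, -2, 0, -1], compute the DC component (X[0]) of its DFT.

X[0] = Σ(n=0 to 3) x[n] · ω_4^0 = Σ x[n]
= (1) + (-2) + (0) + (-1)

X[0] = -2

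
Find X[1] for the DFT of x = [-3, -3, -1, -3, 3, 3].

X[1] = Σ(n=0 to 5) x[n] · ω_6^(1n) where ω_6 = e^(-2πi/6)
= (-3)·ω_6^0 + (-3)·ω_6^1 + (-1)·ω_6^2 + (-3)·ω_6^3 + (3)·ω_6^4 + (3)·ω_6^5

X[1] = -1.0000+8.6603i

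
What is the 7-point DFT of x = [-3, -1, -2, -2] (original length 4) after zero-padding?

Original 4-point DFT: [-8, -1-1i, -2, -1+1i]
Zero-padded 7-point DFT provides frequency interpolation.

DFT_7([x, 0, ...]) = [-8, -1.3765+3.5995i, -2.2225-1.4565i, -2.9010+0.8201i, -2.9010-0.8201i, -2.2225+1.4565i, -1.3765-3.5995i]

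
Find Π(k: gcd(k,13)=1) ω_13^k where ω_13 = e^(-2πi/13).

The primitive 13th roots of unity are ω_13^k for k coprime to 13: k ∈ {1, 2, 3, 4, 5, 6, 7, 8, 9, 10, 11, 12}
Their product equals the constant term of the cyclotomic polynomial Φ_13(x) up to sign.
For n ≥ 3, the product of all primitive nth roots of unity is 1. (For n=1 it is 1; for n=2 it is -1.)

1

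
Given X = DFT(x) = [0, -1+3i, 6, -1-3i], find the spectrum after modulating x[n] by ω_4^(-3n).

Modulation property: DFT(ω_4^(-3n)·x[n]) = X[(k-3) mod 4], so circularly shift X by 3 positions.

X[k-3] = [-1+3i, 6, -1-3i, 0]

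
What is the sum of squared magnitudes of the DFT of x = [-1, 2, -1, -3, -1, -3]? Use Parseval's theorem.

Parseval: Σ|x[n]|² = (1/N)Σ|X[k]|², so Σ|X[k]|² = N·Σ|x[n]|² = 6·25.0000

Σ|X[k]|² = N·Σ|x[n]|² = 6·25.0000 = 150.0000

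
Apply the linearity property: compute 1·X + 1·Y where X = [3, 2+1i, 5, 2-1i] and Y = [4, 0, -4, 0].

By linearity: DFT(1x + 1y) = 1·DFT(x) + 1·DFT(y)
= 1·[3, 2+1i, 5, 2-1i] + 1·[4, 0, -4, 0]

Computing element-wise:
Z[0] = 1·(3) + 1·(4) = 7
Z[1] = 1·(2+1i) + 1·(0) = 2+1i
Z[2] = 1·(5) + 1·(-4) = 1
Z[3] = 1·(2-1i) + 1·(0) = 2-1i

DFT(1x + 1y) = 1·X + 1·Y = [7, 2+1i, 1, 2-1i]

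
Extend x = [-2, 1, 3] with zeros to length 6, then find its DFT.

Original 3-point DFT: [2, -4.0000+1.7321i, -4.0000-1.7321i]
Zero-padded 6-point DFT provides frequency interpolation.

DFT_6([x, 0, ...]) = [2, -3.0000-3.4641i, -4.0000+1.7321i, 0, -4.0000-1.7321i, -3.0000+3.4641i]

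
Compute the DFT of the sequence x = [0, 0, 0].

X[k] = Σ(n=0 to 2) x[n] · ω_3^(nk)
where ω_3 = e^(-2πi/3)

Computing each X[k]:
X[0] = 0
X[1] = 0
X[2] = 0

X = [0, 0, 0]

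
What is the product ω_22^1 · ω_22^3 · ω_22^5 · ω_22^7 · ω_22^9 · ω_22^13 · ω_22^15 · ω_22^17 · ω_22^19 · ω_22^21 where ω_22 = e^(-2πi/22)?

The primitive 22nd roots of unity are ω_22^k for k coprime to 22: k ∈ {1, 3, 5, 7, 9, 13, 15, 17, 19, 21}
Their product equals the constant term of the cyclotomic polynomial Φ_22(x) up to sign.
For n ≥ 3, the product of all primitive nth roots of unity is 1. (For n=1 it is 1; for n=2 it is -1.)

1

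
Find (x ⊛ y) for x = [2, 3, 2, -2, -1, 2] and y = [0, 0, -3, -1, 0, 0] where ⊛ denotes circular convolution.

(x ⊛ y)[n] = Σ(m=0 to 5) x[m] · y[(n-m) mod 6]

Computing each output sample:
(x ⊛ y)[0] = 5
(x ⊛ y)[1] = -5
(x ⊛ y)[2] = -8
(x ⊛ y)[3] = -11
(x ⊛ y)[4] = -9
(x ⊛ y)[5] = 4

x ⊛ y = [5, -5, -8, -11, -9, 4]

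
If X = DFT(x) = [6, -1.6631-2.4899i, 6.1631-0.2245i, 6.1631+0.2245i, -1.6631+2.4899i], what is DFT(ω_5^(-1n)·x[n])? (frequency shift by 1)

Modulation property: DFT(ω_5^(-1n)·x[n]) = X[(k-1) mod 5], so circularly shift X by 1 positions.

X[k-1] = [-1.6631+2.4899i, 6, -1.6631-2.4899i, 6.1631-0.2245i, 6.1631+0.2245i]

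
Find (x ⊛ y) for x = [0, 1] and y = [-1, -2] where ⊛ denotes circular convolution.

(x ⊛ y)[n] = Σ(m=0 to 1) x[m] · y[(n-m) mod 2]

Computing each output sample:
(x ⊛ y)[0] = -2
(x ⊛ y)[1] = -1

x ⊛ y = [-2, -1]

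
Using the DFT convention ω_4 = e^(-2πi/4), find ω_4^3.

ω_4^3 = e^(-2πi·3/4)
= cos(-2π·3/4) + i·sin(-2π·3/4)
= cos(-6π/4) + i·sin(-6π/4)

ω_4^3 = cos(-6π/4) + i·sin(-6π/4) = 1i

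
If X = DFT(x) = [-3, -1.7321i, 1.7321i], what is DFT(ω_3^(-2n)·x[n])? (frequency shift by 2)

Modulation property: DFT(ω_3^(-2n)·x[n]) = X[(k-2) mod 3], so circularly shift X by 2 positions.

X[k-2] = [-1.7321i, 1.7321i, -3]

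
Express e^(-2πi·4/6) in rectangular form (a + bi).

ω_6^4 = e^(-2πi·4/6)
= cos(-2π·4/6) + i·sin(-2π·4/6)
= cos(-8π/6) + i·sin(-8π/6)

ω_6^4 = cos(-8π/6) + i·sin(-8π/6) = -0.5000+0.8660i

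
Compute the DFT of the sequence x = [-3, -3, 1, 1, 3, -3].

X[k] = Σ(n=0 to 5) x[n] · ω_6^(nk)
where ω_6 = e^(-2πi/6)

Computing each X[k]:
X[0] = -4
X[1] = -9.0000+1.7321i
X[2] = -1.0000-1.7321i
X[3] = 6
X[4] = -1.0000+1.7321i
X[5] = -9.0000-1.7321i

X = [-4, -9.0000+1.7321i, -1.0000-1.7321i, 6, -1.0000+1.7321i, -9.0000-1.7321i]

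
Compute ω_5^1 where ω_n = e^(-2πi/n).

ω_5^1 = e^(-2πi·1/5)
= cos(-2π·1/5) + i·sin(-2π·1/5)
= cos(-2π/5) + i·sin(-2π/5)

ω_5^1 = cos(-2π/5) + i·sin(-2π/5) = 0.3090-0.9511i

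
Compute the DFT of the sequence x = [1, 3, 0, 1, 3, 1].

X[k] = Σ(n=0 to 5) x[n] · ω_6^(nk)
where ω_6 = e^(-2πi/6)

Computing each X[k]:
X[0] = 9
X[1] = 0.5000+0.8660i
X[2] = -1.5000-4.3301i
X[3] = -1
X[4] = -1.5000+4.3301i
X[5] = 0.5000-0.8660i

X = [9, 0.5000+0.8660i, -1.5000-4.3301i, -1, -1.5000+4.3301i, 0.5000-0.8660i]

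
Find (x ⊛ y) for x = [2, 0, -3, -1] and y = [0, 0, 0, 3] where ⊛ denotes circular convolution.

(x ⊛ y)[n] = Σ(m=0 to 3) x[m] · y[(n-m) mod 4]

Computing each output sample:
(x ⊛ y)[0] = 0
(x ⊛ y)[1] = -9
(x ⊛ y)[2] = -3
(x ⊛ y)[3] = 6

x ⊛ y = [0, -9, -3, 6]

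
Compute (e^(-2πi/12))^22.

Since ω_12^12 = 1, powers reduce modulo 12.
22 mod 12 = 10
So ω_12^22 = ω_12^10 = e^(-2πi·10/12)

ω_12^22 = ω_12^10 = 0.5000+0.8660i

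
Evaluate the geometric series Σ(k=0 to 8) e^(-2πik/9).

Sum of all nth roots of unity equals 0 for n > 1 (geometric series with r ≠ 1).

0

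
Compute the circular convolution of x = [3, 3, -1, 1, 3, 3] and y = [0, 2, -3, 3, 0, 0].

(x ⊛ y)[n] = Σ(m=0 to 5) x[m] · y[(n-m) mod 6]

Computing each output sample:
(x ⊛ y)[0] = 0
(x ⊛ y)[1] = 6
(x ⊛ y)[2] = 6
(x ⊛ y)[3] = -2
(x ⊛ y)[4] = 14
(x ⊛ y)[5] = 0

x ⊛ y = [0, 6, 6, -2, 14, 0]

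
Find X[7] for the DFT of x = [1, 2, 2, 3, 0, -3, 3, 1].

X[7] = Σ(n=0 to 7) x[n] · ω_8^(7n) where ω_8 = e^(-2πi/8)
= (1)·ω_8^0 + (2)·ω_8^7 + (2)·ω_8^14 + (3)·ω_8^21 + (0)·ω_8^28 + (-3)·ω_8^35 + (3)·ω_8^42 + (1)·ω_8^49

X[7] = 3.1213+3.9497i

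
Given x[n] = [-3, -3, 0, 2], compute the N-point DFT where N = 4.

X[k] = Σ(n=0 to 3) x[n] · ω_4^(nk)
where ω_4 = e^(-2πi/4)

Computing each X[k]:
X[0] = -4
X[1] = -3+5i
X[2] = -2
X[3] = -3-5i

X = [-4, -3+5i, -2, -3-5i]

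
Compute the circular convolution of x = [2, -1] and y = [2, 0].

(x ⊛ y)[n] = Σ(m=0 to 1) x[m] · y[(n-m) mod 2]

Computing each output sample:
(x ⊛ y)[0] = 4
(x ⊛ y)[1] = -2

x ⊛ y = [4, -2]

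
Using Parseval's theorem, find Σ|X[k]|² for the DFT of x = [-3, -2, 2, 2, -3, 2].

Parseval: Σ|x[n]|² = (1/N)Σ|X[k]|², so Σ|X[k]|² = N·Σ|x[n]|² = 6·34.0000

Σ|X[k]|² = N·Σ|x[n]|² = 6·34.0000 = 204.0000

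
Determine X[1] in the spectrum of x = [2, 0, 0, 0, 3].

X[1] = Σ(n=0 to 4) x[n] · ω_5^(1n) where ω_5 = e^(-2πi/5)
= (2)·ω_5^0 + (0)·ω_5^1 + (0)·ω_5^2 + (0)·ω_5^3 + (3)·ω_5^4

X[1] = 2.9271+2.8532i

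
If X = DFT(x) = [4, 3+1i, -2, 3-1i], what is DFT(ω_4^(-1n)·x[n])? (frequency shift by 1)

Modulation property: DFT(ω_4^(-1n)·x[n]) = X[(k-1) mod 4], so circularly shift X by 1 positions.

X[k-1] = [3-1i, 4, 3+1i, -2]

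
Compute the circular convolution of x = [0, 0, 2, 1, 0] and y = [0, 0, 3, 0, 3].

(x ⊛ y)[n] = Σ(m=0 to 4) x[m] · y[(n-m) mod 5]

Computing each output sample:
(x ⊛ y)[0] = 3
(x ⊛ y)[1] = 6
(x ⊛ y)[2] = 3
(x ⊛ y)[3] = 0
(x ⊛ y)[4] = 6

x ⊛ y = [3, 6, 3, 0, 6]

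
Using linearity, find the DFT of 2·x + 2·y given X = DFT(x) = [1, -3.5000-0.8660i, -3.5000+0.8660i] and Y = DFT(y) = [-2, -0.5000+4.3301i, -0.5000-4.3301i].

By linearity: DFT(2x + 2y) = 2·DFT(x) + 2·DFT(y)
= 2·[1, -3.5000-0.8660i, -3.5000+0.8660i] + 2·[-2, -0.5000+4.3301i, -0.5000-4.3301i]

Computing element-wise:
Z[0] = 2·(1) + 2·(-2) = -2
Z[1] = 2·(-3.5000-0.8660i) + 2·(-0.5000+4.3301i) = -8.0000+6.9282i
Z[2] = 2·(-3.5000+0.8660i) + 2·(-0.5000-4.3301i) = -8.0000-6.9282i

DFT(2x + 2y) = 2·X + 2·Y = [-2, -8.0000+6.9282i, -8.0000-6.9282i]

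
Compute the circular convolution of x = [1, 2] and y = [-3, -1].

(x ⊛ y)[n] = Σ(m=0 to 1) x[m] · y[(n-m) mod 2]

Computing each output sample:
(x ⊛ y)[0] = -5
(x ⊛ y)[1] = -7

x ⊛ y = [-5, -7]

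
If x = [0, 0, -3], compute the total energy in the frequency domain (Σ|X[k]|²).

Parseval: Σ|x[n]|² = (1/N)Σ|X[k]|², so Σ|X[k]|² = N·Σ|x[n]|² = 3·9.0000

Σ|X[k]|² = N·Σ|x[n]|² = 3·9.0000 = 27.0000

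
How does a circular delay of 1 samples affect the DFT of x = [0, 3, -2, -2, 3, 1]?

Time shift by 1: X_shifted[k] = ω_6^(1k) · X[k]
Shifted x = [1, 0, 3, -2, -2, 3]

DFT(x[n-1]) = [3, 4.0000-1.7321i, -3.0000+6.9282i, 1, -3.0000-6.9282i, 4.0000+1.7321i]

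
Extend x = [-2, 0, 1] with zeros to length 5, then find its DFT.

Original 3-point DFT: [-1, -2.5000+0.8660i, -2.5000-0.8660i]
Zero-padded 5-point DFT provides frequency interpolation.

DFT_5([x, 0, ...]) = [-1, -2.8090-0.5878i, -1.6910+0.9511i, -1.6910-0.9511i, -2.8090+0.5878i]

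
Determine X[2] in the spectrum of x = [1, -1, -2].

X[2] = Σ(n=0 to 2) x[n] · ω_3^(2n) where ω_3 = e^(-2πi/3)
= (1)·ω_3^0 + (-1)·ω_3^2 + (-2)·ω_3^4

X[2] = 2.5000+0.8660i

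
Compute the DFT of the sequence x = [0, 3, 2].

X[k] = Σ(n=0 to 2) x[n] · ω_3^(nk)
where ω_3 = e^(-2πi/3)

Computing each X[k]:
X[0] = 5
X[1] = -2.5000-0.8660i
X[2] = -2.5000+0.8660i

X = [5, -2.5000-0.8660i, -2.5000+0.8660i]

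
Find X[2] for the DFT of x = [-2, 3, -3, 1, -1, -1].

X[2] = Σ(n=0 to 5) x[n] · ω_6^(2n) where ω_6 = e^(-2πi/6)
= (-2)·ω_6^0 + (3)·ω_6^2 + (-3)·ω_6^4 + (1)·ω_6^6 + (-1)·ω_6^8 + (-1)·ω_6^10

X[2] = -5.1962i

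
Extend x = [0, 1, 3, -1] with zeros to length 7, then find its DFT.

Original 4-point DFT: [3, -3-2i, 3, -3+2i]
Zero-padded 7-point DFT provides frequency interpolation.

DFT_7([x, 0, ...]) = [3, 0.8569-3.2727i, -3.5489-0.4551i, 1.1920+2.8865i, 1.1920-2.8865i, -3.5489+0.4551i, 0.8569+3.2727i]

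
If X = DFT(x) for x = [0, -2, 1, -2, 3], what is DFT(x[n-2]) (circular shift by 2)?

Time shift by 2: X_shifted[k] = ω_5^(2k) · X[k]
Shifted x = [-2, 3, 0, -2, 1]

DFT(x[n-2]) = [0, 0.8541-3.0777i, -5.8541+0.7265i, -5.8541-0.7265i, 0.8541+3.0777i]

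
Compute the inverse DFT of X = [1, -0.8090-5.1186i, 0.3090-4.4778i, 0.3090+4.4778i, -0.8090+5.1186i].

x[n] = (1/5) Σ(k=0 to 4) X[k] · e^(2πikn/5)

Computing each x[n]:
x[0] = 0
x[1] = 3
x[2] = 0
x[3] = 1
x[4] = -3

x = [0, 3, 0, 1, -3]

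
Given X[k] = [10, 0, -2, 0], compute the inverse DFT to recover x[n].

x[n] = (1/4) Σ(k=0 to 3) X[k] · e^(2πikn/4)

Computing each x[n]:
x[0] = 2
x[1] = 3
x[2] = 2
x[3] = 3

x = [2, 3, 2, 3]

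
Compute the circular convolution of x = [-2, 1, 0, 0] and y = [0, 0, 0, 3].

(x ⊛ y)[n] = Σ(m=0 to 3) x[m] · y[(n-m) mod 4]

Computing each output sample:
(x ⊛ y)[0] = 3
(x ⊛ y)[1] = 0
(x ⊛ y)[2] = 0
(x ⊛ y)[3] = -6

x ⊛ y = [3, 0, 0, -6]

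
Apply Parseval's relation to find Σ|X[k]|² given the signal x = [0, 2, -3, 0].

Parseval: Σ|x[n]|² = (1/N)Σ|X[k]|², so Σ|X[k]|² = N·Σ|x[n]|² = 4·13.0000

Σ|X[k]|² = N·Σ|x[n]|² = 4·13.0000 = 52.0000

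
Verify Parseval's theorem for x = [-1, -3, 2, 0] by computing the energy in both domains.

Time domain:
Σ|x[n]|² = |-1|² + |-3|² + |2|² + |0|² = 14.0000

Frequency domain:
(1/4)Σ|X[k]|² = (1/4)(|-2|² + |-3+3i|² + |4|² + |-3-3i|²) = (1/4)·56.0000 = 14.0000

Both sides agree, confirming Parseval's theorem.

Σ|x[n]|² = (1/N)Σ|X[k]|² = 14.0000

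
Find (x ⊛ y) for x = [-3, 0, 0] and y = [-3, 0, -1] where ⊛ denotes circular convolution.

(x ⊛ y)[n] = Σ(m=0 to 2) x[m] · y[(n-m) mod 3]

Computing each output sample:
(x ⊛ y)[0] = 9
(x ⊛ y)[1] = 0
(x ⊛ y)[2] = 3

x ⊛ y = [9, 0, 3]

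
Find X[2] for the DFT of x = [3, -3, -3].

X[2] = Σ(n=0 to 2) x[n] · ω_3^(2n) where ω_3 = e^(-2πi/3)
= (3)·ω_3^0 + (-3)·ω_3^2 + (-3)·ω_3^4

X[2] = 6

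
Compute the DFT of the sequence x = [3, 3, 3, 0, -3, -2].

X[k] = Σ(n=0 to 5) x[n] · ω_6^(nk)
where ω_6 = e^(-2πi/6)

Computing each X[k]:
X[0] = 4
X[1] = 3.5000-9.5263i
X[2] = 2.5000+0.8660i
X[3] = 2
X[4] = 2.5000-0.8660i
X[5] = 3.5000+9.5263i

X = [4, 3.5000-9.5263i, 2.5000+0.8660i, 2, 2.5000-0.8660i, 3.5000+9.5263i]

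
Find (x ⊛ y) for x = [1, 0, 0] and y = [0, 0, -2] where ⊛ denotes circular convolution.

(x ⊛ y)[n] = Σ(m=0 to 2) x[m] · y[(n-m) mod 3]

Computing each output sample:
(x ⊛ y)[0] = 0
(x ⊛ y)[1] = 0
(x ⊛ y)[2] = -2

x ⊛ y = [0, 0, -2]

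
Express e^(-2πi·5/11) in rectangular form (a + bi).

ω_11^5 = e^(-2πi·5/11)
= cos(-2π·5/11) + i·sin(-2π·5/11)
= cos(-10π/11) + i·sin(-10π/11)

ω_11^5 = cos(-10π/11) + i·sin(-10π/11) = -0.9595-0.2817i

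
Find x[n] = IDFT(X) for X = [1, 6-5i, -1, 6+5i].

x[n] = (1/4) Σ(k=0 to 3) X[k] · e^(2πikn/4)

Computing each x[n]:
x[0] = 3
x[1] = 3
x[2] = -3
x[3] = -2

x = [3, 3, -3, -2]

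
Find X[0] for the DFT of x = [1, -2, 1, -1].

X[0] = Σ(n=0 to 3) x[n] · ω_4^0 = Σ x[n]
= (1) + (-2) + (1) + (-1)

X[0] = -1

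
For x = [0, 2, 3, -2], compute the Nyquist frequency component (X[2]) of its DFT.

X[2] = Σ(n=0 to 3) x[n] · ω_4^(2n) where ω_4 = e^(-2πi/4)
= (0)·ω_4^0 + (2)·ω_4^2 + (3)·ω_4^4 + (-2)·ω_4^6

X[2] = 3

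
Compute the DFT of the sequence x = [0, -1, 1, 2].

X[k] = Σ(n=0 to 3) x[n] · ω_4^(nk)
where ω_4 = e^(-2πi/4)

Computing each X[k]:
X[0] = 2
X[1] = -1+3i
X[2] = 0
X[3] = -1-3i

X = [2, -1+3i, 0, -1-3i]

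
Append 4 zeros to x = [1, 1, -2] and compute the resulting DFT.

Original 3-point DFT: [0, 1.5000-2.5981i, 1.5000+2.5981i]
Zero-padded 7-point DFT provides frequency interpolation.

DFT_7([x, 0, ...]) = [0, 2.0685+1.1680i, 2.5794-1.8427i, -1.1479-1.9975i, -1.1479+1.9975i, 2.5794+1.8427i, 2.0685-1.1680i]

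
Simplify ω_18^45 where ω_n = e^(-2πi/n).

Since ω_18^18 = 1, powers reduce modulo 18.
45 mod 18 = 9
So ω_18^45 = ω_18^9 = e^(-2πi·9/18)

ω_18^45 = ω_18^9 = -1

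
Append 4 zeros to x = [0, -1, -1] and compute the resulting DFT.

Original 3-point DFT: [-2, 1, 1]
Zero-padded 7-point DFT provides frequency interpolation.

DFT_7([x, 0, ...]) = [-2, -0.4010+1.7568i, 1.1235+0.5410i, 0.2775-0.3479i, 0.2775+0.3479i, 1.1235-0.5410i, -0.4010-1.7568i]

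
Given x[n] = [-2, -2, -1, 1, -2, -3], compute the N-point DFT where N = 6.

X[k] = Σ(n=0 to 5) x[n] · ω_6^(nk)
where ω_6 = e^(-2πi/6)

Computing each X[k]:
X[0] = -9
X[1] = -4.0000-1.7321i
X[2] = 3
X[3] = -1
X[4] = 3
X[5] = -4.0000+1.7321i

X = [-9, -4.0000-1.7321i, 3, -1, 3, -4.0000+1.7321i]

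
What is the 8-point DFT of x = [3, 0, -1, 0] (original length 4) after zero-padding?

Original 4-point DFT: [2, 4, 2, 4]
Zero-padded 8-point DFT provides frequency interpolation.

DFT_8([x, 0, ...]) = [2, 3+1i, 4, 3-1i, 2, 3+1i, 4, 3-1i]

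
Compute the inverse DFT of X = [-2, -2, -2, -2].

x[n] = (1/4) Σ(k=0 to 3) X[k] · e^(2πikn/4)

Computing each x[n]:
x[0] = -2
x[1] = 0
x[2] = 0
x[3] = 0

x = [-2, 0, 0, 0]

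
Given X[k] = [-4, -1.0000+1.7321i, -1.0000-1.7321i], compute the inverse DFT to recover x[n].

x[n] = (1/3) Σ(k=0 to 2) X[k] · e^(2πikn/3)

Computing each x[n]:
x[0] = -2
x[1] = -2
x[2] = 0

x = [-2, -2, 0]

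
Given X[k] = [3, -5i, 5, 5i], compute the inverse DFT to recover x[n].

x[n] = (1/4) Σ(k=0 to 3) X[k] · e^(2πikn/4)

Computing each x[n]:
x[0] = 2
x[1] = 2
x[2] = 2
x[3] = -3

x = [2, 2, 2, -3]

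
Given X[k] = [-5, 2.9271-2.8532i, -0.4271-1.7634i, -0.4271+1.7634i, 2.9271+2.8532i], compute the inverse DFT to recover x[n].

x[n] = (1/5) Σ(k=0 to 4) X[k] · e^(2πikn/5)

Computing each x[n]:
x[0] = 0
x[1] = 1
x[2] = -2
x[3] = -2
x[4] = -2

x = [0, 1, -2, -2, -2]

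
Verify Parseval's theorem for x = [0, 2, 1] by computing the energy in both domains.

Time domain:
Σ|x[n]|² = |0|² + |2|² + |1|² = 5.0000

Frequency domain:
(1/3)Σ|X[k]|² = (1/3)(|3|² + |-1.5000-0.8660i|² + |-1.5000+0.8660i|²) = (1/3)·15.0000 = 5.0000

Both sides agree, confirming Parseval's theorem.

Σ|x[n]|² = (1/N)Σ|X[k]|² = 5.0000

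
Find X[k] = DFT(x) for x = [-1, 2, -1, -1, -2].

X[k] = Σ(n=0 to 4) x[n] · ω_5^(nk)
where ω_5 = e^(-2πi/5)

Computing each X[k]:
X[0] = -3
X[1] = 0.6180-3.8042i
X[2] = -1.6180-2.3511i
X[3] = -1.6180+2.3511i
X[4] = 0.6180+3.8042i

X = [-3, 0.6180-3.8042i, -1.6180-2.3511i, -1.6180+2.3511i, 0.6180+3.8042i]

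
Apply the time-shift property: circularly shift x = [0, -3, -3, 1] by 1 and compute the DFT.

Time shift by 1: X_shifted[k] = ω_4^(1k) · X[k]
Shifted x = [1, 0, -3, -3]

DFT(x[n-1]) = [-5, 4-3i, 1, 4+3i]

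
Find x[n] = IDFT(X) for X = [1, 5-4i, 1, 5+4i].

x[n] = (1/4) Σ(k=0 to 3) X[k] · e^(2πikn/4)

Computing each x[n]:
x[0] = 3
x[1] = 2
x[2] = -2
x[3] = -2

x = [3, 2, -2, -2]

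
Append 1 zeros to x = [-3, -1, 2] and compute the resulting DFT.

Original 3-point DFT: [-2, -3.5000+2.5981i, -3.5000-2.5981i]
Zero-padded 4-point DFT provides frequency interpolation.

DFT_4([x, 0, ...]) = [-2, -5+1i, 0, -5-1i]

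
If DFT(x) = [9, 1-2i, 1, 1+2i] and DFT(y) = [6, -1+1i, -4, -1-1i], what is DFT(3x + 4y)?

By linearity: DFT(3x + 4y) = 3·DFT(x) + 4·DFT(y)
= 3·[9, 1-2i, 1, 1+2i] + 4·[6, -1+1i, -4, -1-1i]

Computing element-wise:
Z[0] = 3·(9) + 4·(6) = 51
Z[1] = 3·(1-2i) + 4·(-1+1i) = -1-2i
Z[2] = 3·(1) + 4·(-4) = -13
Z[3] = 3·(1+2i) + 4·(-1-1i) = -1+2i

DFT(3x + 4y) = 3·X + 4·Y = [51, -1-2i, -13, -1+2i]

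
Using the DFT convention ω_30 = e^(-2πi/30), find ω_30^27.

ω_30^27 = e^(-2πi·27/30)
= cos(-2π·27/30) + i·sin(-2π·27/30)
= cos(-54π/30) + i·sin(-54π/30)

ω_30^27 = cos(-54π/30) + i·sin(-54π/30) = 0.8090+0.5878i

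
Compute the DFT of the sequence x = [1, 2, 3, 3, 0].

X[k] = Σ(n=0 to 4) x[n] · ω_5^(nk)
where ω_5 = e^(-2πi/5)

Computing each X[k]:
X[0] = 9
X[1] = -3.2361-1.9021i
X[2] = 1.2361-1.1756i
X[3] = 1.2361+1.1756i
X[4] = -3.2361+1.9021i

X = [9, -3.2361-1.9021i, 1.2361-1.1756i, 1.2361+1.1756i, -3.2361+1.9021i]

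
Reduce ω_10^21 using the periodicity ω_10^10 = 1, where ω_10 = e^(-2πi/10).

Since ω_10^10 = 1, powers reduce modulo 10.
21 mod 10 = 1
So ω_10^21 = ω_10^1 = e^(-2πi·1/10)

ω_10^21 = ω_10^1 = 0.8090-0.5878i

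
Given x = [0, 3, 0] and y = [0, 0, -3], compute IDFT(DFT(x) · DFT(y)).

(x ⊛ y)[n] = Σ(m=0 to 2) x[m] · y[(n-m) mod 3]

Computing each output sample:
(x ⊛ y)[0] = -9
(x ⊛ y)[1] = 0
(x ⊛ y)[2] = 0

x ⊛ y = [-9, 0, 0]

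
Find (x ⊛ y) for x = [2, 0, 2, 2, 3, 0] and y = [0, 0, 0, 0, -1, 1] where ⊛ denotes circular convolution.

(x ⊛ y)[n] = Σ(m=0 to 5) x[m] · y[(n-m) mod 6]

Computing each output sample:
(x ⊛ y)[0] = -2
(x ⊛ y)[1] = 0
(x ⊛ y)[2] = -1
(x ⊛ y)[3] = 3
(x ⊛ y)[4] = -2
(x ⊛ y)[5] = 2

x ⊛ y = [-2, 0, -1, 3, -2, 2]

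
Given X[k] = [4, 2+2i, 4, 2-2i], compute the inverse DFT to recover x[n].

x[n] = (1/4) Σ(k=0 to 3) X[k] · e^(2πikn/4)

Computing each x[n]:
x[0] = 3
x[1] = -1
x[2] = 1
x[3] = 1

x = [3, -1, 1, 1]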